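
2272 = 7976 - 5704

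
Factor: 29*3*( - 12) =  - 2^2*3^2*29^1 =- 1044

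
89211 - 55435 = 33776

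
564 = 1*564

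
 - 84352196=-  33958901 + -50393295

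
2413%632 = 517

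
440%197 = 46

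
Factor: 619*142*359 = 31555382 = 2^1*71^1*359^1*619^1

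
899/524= 1 + 375/524 = 1.72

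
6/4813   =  6/4813 = 0.00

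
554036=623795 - 69759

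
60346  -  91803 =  - 31457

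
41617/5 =41617/5 = 8323.40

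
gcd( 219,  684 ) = 3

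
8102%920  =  742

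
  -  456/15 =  - 152/5= - 30.40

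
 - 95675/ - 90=1063 + 1/18= 1063.06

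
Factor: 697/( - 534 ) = -2^( - 1)*3^( - 1)*17^1*41^1*89^(-1)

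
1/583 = 1/583 =0.00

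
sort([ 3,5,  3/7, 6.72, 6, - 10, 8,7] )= [ - 10 , 3/7,3,5, 6,6.72,  7,8]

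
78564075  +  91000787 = 169564862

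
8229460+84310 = 8313770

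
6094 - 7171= - 1077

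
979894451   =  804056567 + 175837884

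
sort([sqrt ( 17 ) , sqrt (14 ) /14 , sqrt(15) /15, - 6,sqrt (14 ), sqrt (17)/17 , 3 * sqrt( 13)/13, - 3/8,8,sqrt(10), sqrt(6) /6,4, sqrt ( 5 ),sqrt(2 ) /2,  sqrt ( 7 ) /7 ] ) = [ - 6, - 3/8,sqrt (17)/17,sqrt( 15 ) /15  ,  sqrt(14 ) /14,sqrt( 7 )/7,sqrt( 6) /6, sqrt( 2)/2, 3*sqrt( 13) /13,sqrt( 5),sqrt ( 10 ),sqrt( 14),4,sqrt(17) , 8]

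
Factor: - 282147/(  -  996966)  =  2^( -1)*3^ ( - 1 )*97^ ( - 1 )*571^( - 1)  *94049^1 = 94049/332322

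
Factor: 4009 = 19^1*211^1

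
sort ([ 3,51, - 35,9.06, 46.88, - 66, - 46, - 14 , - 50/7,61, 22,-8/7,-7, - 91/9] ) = [ - 66, - 46,  -  35, - 14,-91/9,  -  50/7,-7, - 8/7,3,9.06,22 , 46.88,51,61]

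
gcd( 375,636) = 3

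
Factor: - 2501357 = - 2501357^1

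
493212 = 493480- 268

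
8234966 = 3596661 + 4638305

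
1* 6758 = 6758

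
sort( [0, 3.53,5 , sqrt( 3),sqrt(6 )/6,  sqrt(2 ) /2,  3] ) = [0, sqrt(6)/6 , sqrt(2)/2 , sqrt(3),3, 3.53,5 ] 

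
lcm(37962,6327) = 37962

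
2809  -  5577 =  - 2768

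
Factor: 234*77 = 18018 = 2^1 * 3^2*7^1*11^1*13^1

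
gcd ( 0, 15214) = 15214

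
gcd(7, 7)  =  7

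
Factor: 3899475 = 3^3 * 5^2*53^1*109^1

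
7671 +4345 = 12016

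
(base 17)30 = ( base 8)63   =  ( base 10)51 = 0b110011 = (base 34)1h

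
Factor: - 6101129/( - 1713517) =13^( - 1) * 89^( - 1)*1481^(  -  1) * 6101129^1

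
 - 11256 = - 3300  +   - 7956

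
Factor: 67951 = 13^1*5227^1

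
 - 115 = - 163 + 48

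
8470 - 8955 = - 485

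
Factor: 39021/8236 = 2^( - 2)*3^1*29^(-1)*71^( - 1 )*13007^1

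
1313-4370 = - 3057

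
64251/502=64251/502  =  127.99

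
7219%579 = 271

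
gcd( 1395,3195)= 45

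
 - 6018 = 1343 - 7361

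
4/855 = 4/855 = 0.00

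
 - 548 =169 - 717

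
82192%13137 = 3370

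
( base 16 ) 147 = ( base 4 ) 11013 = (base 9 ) 403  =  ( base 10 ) 327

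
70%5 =0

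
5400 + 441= 5841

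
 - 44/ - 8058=22/4029 = 0.01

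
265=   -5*( -53 ) 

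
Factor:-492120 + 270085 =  - 222035 =- 5^1 * 11^2 *367^1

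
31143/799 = 31143/799 = 38.98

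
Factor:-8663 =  - 8663^1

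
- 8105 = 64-8169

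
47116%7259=3562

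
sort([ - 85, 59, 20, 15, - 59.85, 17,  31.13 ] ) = [ - 85 , -59.85,15,17 , 20, 31.13, 59 ]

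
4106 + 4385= 8491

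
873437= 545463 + 327974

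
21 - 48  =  - 27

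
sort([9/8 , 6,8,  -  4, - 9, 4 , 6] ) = [  -  9,- 4, 9/8,4, 6, 6, 8]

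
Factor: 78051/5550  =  2^ ( - 1 )*5^ (- 2)*37^(  -  1 )*26017^1  =  26017/1850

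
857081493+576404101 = 1433485594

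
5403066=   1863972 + 3539094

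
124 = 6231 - 6107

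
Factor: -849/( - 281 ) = 3^1*281^( - 1 )* 283^1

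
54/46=1+4/23 = 1.17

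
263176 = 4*65794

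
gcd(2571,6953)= 1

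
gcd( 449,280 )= 1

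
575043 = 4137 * 139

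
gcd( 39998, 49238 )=14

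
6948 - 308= 6640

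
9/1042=9/1042 = 0.01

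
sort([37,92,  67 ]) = [ 37, 67, 92]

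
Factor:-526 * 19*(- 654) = 2^2*3^1*19^1*109^1 * 263^1 = 6536076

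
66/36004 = 33/18002 =0.00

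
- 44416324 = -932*47657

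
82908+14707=97615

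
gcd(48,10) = 2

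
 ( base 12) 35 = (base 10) 41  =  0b101001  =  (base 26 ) 1F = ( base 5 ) 131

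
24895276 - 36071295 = - 11176019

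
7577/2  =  7577/2 = 3788.50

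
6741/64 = 6741/64 = 105.33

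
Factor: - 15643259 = - 83^1 *188473^1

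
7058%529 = 181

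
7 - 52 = -45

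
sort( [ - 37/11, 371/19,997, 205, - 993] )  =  [ - 993, - 37/11,  371/19, 205, 997]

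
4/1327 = 4/1327 = 0.00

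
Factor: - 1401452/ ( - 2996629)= 2^2  *13^1*26951^1*2996629^ ( - 1 ) 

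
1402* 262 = 367324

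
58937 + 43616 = 102553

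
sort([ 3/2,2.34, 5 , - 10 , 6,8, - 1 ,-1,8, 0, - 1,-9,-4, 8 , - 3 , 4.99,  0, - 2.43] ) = [ - 10, - 9, - 4,-3, - 2.43, - 1, - 1, - 1 , 0,0,3/2 , 2.34,4.99 , 5,6 , 8, 8,8]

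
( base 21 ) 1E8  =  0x2E7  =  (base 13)452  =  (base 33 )mh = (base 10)743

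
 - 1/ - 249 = 1/249=0.00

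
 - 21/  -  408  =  7/136 = 0.05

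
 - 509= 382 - 891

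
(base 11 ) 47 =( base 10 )51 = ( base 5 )201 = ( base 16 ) 33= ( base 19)2D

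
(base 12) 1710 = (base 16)ABC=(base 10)2748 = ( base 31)2QK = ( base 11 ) 2079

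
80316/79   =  80316/79 = 1016.66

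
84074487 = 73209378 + 10865109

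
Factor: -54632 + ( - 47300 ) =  - 101932  =  - 2^2*17^1*1499^1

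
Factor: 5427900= 2^2 * 3^2*5^2 * 37^1* 163^1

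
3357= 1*3357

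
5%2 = 1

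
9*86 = 774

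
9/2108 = 9/2108 = 0.00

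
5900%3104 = 2796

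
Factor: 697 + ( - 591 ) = 106 =2^1*53^1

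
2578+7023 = 9601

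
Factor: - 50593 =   -  50593^1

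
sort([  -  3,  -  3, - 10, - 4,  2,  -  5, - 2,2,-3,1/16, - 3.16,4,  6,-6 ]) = [-10,- 6, - 5,-4, - 3.16, - 3, - 3,-3,- 2,1/16,2, 2,4 , 6]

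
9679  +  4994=14673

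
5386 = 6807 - 1421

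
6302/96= 65 + 31/48 = 65.65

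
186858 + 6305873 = 6492731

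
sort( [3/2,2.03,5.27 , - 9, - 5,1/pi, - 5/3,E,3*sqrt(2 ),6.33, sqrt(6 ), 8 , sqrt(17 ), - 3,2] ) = [ - 9, - 5 , - 3, - 5/3,1/pi,3/2,2, 2.03,sqrt(6),E,sqrt(17 ),  3*sqrt (2), 5.27,6.33 , 8]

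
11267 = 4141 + 7126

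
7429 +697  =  8126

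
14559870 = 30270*481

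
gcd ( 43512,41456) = 8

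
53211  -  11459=41752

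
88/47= 88/47 = 1.87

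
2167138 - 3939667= - 1772529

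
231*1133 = 261723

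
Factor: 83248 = 2^4*11^2*43^1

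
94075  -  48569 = 45506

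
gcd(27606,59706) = 642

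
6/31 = 6/31 = 0.19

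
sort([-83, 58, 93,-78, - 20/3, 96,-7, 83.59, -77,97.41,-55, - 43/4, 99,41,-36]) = [-83, - 78,  -  77,-55, - 36, - 43/4, - 7,-20/3, 41, 58, 83.59,93, 96, 97.41,99]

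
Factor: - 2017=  - 2017^1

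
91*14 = 1274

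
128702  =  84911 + 43791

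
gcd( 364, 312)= 52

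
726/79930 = 363/39965 = 0.01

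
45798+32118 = 77916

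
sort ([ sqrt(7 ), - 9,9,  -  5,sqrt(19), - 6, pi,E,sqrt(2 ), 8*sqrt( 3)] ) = [ - 9 , - 6, - 5 , sqrt(2),sqrt(7), E,pi,sqrt(19),9,8*sqrt( 3) ]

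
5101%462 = 19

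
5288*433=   2289704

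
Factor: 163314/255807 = 2^1*211^1*661^( - 1 ) = 422/661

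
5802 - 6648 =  - 846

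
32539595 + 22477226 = 55016821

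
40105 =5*8021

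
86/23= 3 + 17/23  =  3.74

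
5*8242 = 41210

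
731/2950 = 731/2950  =  0.25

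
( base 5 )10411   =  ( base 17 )290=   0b1011011011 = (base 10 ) 731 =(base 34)LH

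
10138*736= 7461568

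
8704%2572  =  988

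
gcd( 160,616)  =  8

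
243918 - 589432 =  - 345514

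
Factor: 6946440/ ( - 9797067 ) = - 2^3 *3^( - 1 )*5^1*7^( - 1 )*107^1*541^1 * 155509^( - 1 ) = - 2315480/3265689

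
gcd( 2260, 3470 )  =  10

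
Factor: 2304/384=2^1  *3^1= 6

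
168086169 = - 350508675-  -  518594844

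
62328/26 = 2397 + 3/13 = 2397.23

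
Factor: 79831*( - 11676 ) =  - 932106756 = - 2^2*3^1*7^1*97^1 * 139^1*823^1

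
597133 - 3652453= - 3055320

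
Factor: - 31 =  - 31^1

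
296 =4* 74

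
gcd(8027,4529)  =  1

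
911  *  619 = 563909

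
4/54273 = 4/54273 = 0.00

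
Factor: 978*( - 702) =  - 686556 = - 2^2*3^4*13^1*163^1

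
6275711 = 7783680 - 1507969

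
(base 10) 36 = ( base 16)24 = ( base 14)28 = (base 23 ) 1D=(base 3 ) 1100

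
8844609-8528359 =316250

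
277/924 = 277/924  =  0.30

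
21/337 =21/337 = 0.06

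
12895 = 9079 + 3816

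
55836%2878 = 1154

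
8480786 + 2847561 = 11328347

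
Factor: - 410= -2^1*5^1 * 41^1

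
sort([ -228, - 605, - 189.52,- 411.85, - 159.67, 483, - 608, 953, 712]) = [ - 608, - 605, - 411.85, - 228, - 189.52,-159.67, 483,712, 953 ] 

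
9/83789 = 9/83789=0.00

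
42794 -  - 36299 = 79093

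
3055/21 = 145 + 10/21 = 145.48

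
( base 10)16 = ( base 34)g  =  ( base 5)31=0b10000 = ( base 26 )G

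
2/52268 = 1/26134 = 0.00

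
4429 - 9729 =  - 5300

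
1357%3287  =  1357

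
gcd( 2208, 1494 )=6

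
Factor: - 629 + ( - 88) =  - 717 = - 3^1  *  239^1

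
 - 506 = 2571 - 3077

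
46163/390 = 118 + 11/30 = 118.37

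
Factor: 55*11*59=35695 = 5^1*11^2*59^1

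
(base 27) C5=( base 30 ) AT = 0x149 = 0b101001001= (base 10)329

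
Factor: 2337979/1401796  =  2^( - 2) * 7^1 *11^( - 1)*31859^( - 1)*333997^1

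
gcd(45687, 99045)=3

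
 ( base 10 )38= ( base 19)20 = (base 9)42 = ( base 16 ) 26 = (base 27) 1b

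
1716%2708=1716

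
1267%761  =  506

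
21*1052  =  22092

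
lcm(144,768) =2304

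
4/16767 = 4/16767 = 0.00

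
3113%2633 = 480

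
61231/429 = 142 + 313/429 = 142.73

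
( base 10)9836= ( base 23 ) idf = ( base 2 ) 10011001101100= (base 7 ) 40451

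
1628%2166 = 1628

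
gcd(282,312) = 6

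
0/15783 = 0 = 0.00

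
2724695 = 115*23693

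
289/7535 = 289/7535 = 0.04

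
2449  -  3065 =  - 616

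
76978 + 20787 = 97765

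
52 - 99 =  - 47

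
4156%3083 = 1073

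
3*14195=42585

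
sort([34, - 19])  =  [  -  19,34 ] 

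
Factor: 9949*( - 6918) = -2^1*3^1 * 1153^1*9949^1 = - 68827182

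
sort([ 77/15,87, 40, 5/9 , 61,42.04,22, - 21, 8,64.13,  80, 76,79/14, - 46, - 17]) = [ - 46, - 21, -17,5/9, 77/15, 79/14, 8,22 , 40,42.04,  61, 64.13,  76,80,87]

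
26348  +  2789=29137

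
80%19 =4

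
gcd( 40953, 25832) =1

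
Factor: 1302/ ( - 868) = -3/2 = - 2^ ( - 1) * 3^1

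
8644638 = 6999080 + 1645558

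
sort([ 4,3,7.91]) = [ 3, 4,7.91]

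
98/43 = 2+12/43 = 2.28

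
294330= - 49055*(  -  6 )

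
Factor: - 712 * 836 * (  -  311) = 185117152 = 2^5 * 11^1*19^1 * 89^1*311^1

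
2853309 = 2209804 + 643505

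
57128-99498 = -42370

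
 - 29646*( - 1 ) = 29646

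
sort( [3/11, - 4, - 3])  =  [ - 4, - 3, 3/11]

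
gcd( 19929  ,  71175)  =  2847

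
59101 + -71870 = -12769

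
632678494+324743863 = 957422357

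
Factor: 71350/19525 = 2854/781 =2^1*11^( -1) * 71^( - 1)*1427^1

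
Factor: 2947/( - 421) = -7^1 = -7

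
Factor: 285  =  3^1*5^1  *19^1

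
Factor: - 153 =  - 3^2 * 17^1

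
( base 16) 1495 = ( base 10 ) 5269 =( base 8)12225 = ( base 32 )54l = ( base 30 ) 5PJ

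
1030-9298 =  - 8268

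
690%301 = 88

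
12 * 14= 168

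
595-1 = 594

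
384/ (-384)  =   - 1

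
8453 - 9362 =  -909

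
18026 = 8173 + 9853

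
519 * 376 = 195144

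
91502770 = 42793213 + 48709557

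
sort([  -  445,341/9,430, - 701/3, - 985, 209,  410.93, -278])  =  [ - 985,  -  445, - 278, - 701/3, 341/9,209 , 410.93,  430 ]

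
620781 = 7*88683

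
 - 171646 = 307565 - 479211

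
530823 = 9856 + 520967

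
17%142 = 17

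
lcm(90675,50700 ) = 4715100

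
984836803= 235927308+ 748909495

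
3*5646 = 16938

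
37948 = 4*9487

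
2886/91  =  222/7 = 31.71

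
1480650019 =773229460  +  707420559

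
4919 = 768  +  4151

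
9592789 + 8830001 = 18422790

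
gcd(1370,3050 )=10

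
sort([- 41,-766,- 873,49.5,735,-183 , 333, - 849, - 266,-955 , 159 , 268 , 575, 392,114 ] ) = [ - 955, - 873, - 849, - 766, - 266,-183, - 41,49.5  ,  114 , 159,  268,333, 392, 575, 735]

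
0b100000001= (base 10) 257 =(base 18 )e5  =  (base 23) b4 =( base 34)7J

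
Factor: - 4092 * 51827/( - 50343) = 2^2 * 11^1*31^1 * 97^( - 1 )*173^ (-1)*51827^1 = 70692028/16781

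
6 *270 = 1620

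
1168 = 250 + 918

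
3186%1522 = 142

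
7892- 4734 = 3158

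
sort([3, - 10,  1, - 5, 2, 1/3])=[ - 10,  -  5,1/3, 1,2 , 3]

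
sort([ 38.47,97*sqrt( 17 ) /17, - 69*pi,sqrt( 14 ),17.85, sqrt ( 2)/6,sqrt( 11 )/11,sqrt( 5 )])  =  [  -  69 * pi,sqrt( 2 )/6,sqrt(11 ) /11, sqrt( 5 ),sqrt ( 14),17.85,97*sqrt (17) /17 , 38.47] 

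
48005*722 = 34659610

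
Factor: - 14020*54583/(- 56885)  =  2^2*31^( - 1)*367^(  -  1)*701^1*54583^1 =153050732/11377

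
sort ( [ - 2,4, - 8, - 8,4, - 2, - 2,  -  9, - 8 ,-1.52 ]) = [-9, - 8, - 8,  -  8 , - 2, -2,-2, - 1.52,4, 4 ] 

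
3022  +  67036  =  70058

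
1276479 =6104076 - 4827597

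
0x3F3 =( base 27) 1AC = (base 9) 1343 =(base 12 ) 703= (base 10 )1011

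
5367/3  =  1789 = 1789.00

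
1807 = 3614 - 1807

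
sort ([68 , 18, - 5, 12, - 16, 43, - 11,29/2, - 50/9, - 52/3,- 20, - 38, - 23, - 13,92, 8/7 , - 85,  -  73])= [ - 85, - 73,-38, - 23, - 20, - 52/3, - 16,  -  13 ,-11, - 50/9, - 5, 8/7,12,29/2, 18, 43, 68,92]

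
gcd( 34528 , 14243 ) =1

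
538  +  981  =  1519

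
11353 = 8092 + 3261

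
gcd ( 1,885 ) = 1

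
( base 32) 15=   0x25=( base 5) 122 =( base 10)37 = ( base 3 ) 1101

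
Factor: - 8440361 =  - 8440361^1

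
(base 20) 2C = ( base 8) 64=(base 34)1i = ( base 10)52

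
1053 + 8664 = 9717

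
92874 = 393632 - 300758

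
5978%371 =42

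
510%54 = 24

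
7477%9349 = 7477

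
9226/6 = 4613/3 = 1537.67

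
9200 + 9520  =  18720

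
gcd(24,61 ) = 1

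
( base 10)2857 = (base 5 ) 42412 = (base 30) 357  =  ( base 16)B29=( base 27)3om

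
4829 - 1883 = 2946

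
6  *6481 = 38886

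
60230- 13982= 46248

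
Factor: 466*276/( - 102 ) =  - 2^2*17^( - 1)*23^1*233^1 = -21436/17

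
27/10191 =9/3397 = 0.00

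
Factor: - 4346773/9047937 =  - 3^( - 1 )*577^( -1 )*5227^ ( - 1)*4346773^1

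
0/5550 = 0 = 0.00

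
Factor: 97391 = 7^1*13913^1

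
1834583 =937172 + 897411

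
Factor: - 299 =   -  13^1*23^1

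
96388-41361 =55027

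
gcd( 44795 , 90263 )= 1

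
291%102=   87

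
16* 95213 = 1523408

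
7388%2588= 2212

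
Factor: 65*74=2^1 * 5^1*13^1*37^1 = 4810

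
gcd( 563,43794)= 1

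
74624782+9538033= 84162815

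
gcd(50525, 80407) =1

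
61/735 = 61/735= 0.08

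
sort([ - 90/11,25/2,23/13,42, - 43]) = [  -  43, - 90/11,23/13, 25/2, 42 ] 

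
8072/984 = 8 + 25/123 = 8.20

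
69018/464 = 148 +173/232 = 148.75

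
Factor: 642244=2^2* 307^1*523^1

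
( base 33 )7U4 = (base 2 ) 10000110101001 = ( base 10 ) 8617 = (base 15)2847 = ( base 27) bm4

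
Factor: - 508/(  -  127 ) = 4 = 2^2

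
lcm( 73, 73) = 73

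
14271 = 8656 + 5615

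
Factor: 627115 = 5^1*125423^1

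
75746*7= 530222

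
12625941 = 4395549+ 8230392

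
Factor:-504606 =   -  2^1*3^1*37^1* 2273^1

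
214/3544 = 107/1772  =  0.06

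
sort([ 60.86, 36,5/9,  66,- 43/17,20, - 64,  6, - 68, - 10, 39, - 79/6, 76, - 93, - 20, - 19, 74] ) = [  -  93, -68, - 64, - 20, - 19, - 79/6,  -  10, - 43/17,5/9,  6,20,36,  39,60.86,66,74,76] 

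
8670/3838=2 + 497/1919 = 2.26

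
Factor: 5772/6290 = 2^1 * 3^1 * 5^ ( - 1) *13^1*17^ ( - 1) = 78/85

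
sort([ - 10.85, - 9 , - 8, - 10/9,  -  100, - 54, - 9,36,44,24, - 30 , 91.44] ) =[ - 100, - 54,-30, -10.85 , - 9, - 9,-8, -10/9, 24,36, 44,91.44 ]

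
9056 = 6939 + 2117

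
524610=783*670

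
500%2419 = 500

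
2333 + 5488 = 7821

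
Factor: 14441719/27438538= 2^(-1 ) * 269^ ( - 1)*51001^( - 1 ) * 14441719^1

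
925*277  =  256225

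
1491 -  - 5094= 6585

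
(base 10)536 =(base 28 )J4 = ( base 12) 388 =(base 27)jn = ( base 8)1030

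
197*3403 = 670391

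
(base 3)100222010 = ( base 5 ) 213031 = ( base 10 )7266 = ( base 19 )1128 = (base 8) 16142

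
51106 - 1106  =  50000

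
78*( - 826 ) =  - 64428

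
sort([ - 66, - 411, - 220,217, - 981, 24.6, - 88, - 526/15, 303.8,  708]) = [ - 981, - 411, - 220, - 88 ,- 66, - 526/15,24.6, 217,303.8,708] 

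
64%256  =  64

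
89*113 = 10057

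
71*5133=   364443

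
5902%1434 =166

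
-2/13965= -1 + 13963/13965 = -0.00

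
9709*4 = 38836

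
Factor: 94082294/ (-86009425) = -2^1*5^( - 2) * 3440377^( -1 )*47041147^1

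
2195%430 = 45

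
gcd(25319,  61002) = 1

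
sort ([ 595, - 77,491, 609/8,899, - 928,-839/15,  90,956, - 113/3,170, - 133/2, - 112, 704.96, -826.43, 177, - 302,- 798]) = [ - 928,-826.43, - 798, - 302  , - 112, - 77, - 133/2,-839/15,  -  113/3,609/8, 90, 170, 177,491,595,704.96,899,956]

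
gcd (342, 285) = 57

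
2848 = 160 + 2688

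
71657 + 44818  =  116475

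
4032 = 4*1008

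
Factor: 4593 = 3^1*1531^1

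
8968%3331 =2306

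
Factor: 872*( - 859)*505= -2^3*5^1*101^1*109^1*859^1 = - 378269240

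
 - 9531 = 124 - 9655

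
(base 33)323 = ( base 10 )3336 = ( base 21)7BI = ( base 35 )2pb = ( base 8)6410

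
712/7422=356/3711=   0.10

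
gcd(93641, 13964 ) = 1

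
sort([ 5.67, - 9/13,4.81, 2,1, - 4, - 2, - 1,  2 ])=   [ - 4,  -  2, - 1, - 9/13, 1 , 2,2,4.81,5.67]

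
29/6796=29/6796 = 0.00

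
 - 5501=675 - 6176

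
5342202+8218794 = 13560996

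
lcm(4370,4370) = 4370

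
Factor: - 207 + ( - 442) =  - 649=- 11^1*59^1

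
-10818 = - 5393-5425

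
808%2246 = 808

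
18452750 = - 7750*(  -  2381) 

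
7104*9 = 63936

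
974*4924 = 4795976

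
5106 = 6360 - 1254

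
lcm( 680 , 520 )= 8840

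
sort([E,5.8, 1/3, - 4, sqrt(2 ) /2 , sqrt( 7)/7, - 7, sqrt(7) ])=[- 7, - 4,1/3, sqrt( 7)/7,sqrt(2)/2, sqrt(7),E, 5.8 ]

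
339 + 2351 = 2690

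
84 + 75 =159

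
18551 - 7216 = 11335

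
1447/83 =1447/83 = 17.43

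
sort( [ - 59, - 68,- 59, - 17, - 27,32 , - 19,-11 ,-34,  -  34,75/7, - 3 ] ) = [  -  68, - 59,- 59,  -  34,- 34, - 27, - 19, - 17, - 11 , - 3,  75/7, 32]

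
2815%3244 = 2815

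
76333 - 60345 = 15988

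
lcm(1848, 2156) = 12936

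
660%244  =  172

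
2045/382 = 2045/382 = 5.35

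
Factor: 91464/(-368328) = - 37/149 = - 37^1*149^( - 1)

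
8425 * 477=4018725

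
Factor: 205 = 5^1*41^1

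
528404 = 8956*59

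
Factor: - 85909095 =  - 3^2*5^1 *1909091^1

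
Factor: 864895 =5^1*  41^1*4219^1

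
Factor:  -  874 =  - 2^1*19^1*23^1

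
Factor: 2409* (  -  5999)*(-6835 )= 98776624485= 3^1*5^1*7^1*11^1 * 73^1*857^1*1367^1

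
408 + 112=520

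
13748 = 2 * 6874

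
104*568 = 59072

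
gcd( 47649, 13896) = 3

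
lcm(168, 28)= 168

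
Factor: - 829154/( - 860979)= 2^1* 3^( - 1)*7^(  -  2) * 5857^( - 1)*414577^1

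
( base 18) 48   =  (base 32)2g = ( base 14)5a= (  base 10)80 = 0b1010000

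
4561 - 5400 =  - 839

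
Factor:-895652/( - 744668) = 961/799 = 17^(-1 )*31^2 * 47^(-1 )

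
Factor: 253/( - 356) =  - 2^(  -  2 )*11^1*23^1*89^(-1 ) 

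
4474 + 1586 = 6060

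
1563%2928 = 1563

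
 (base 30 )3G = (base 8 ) 152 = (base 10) 106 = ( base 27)3P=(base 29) 3J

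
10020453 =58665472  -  48645019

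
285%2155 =285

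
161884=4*40471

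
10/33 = 10/33 = 0.30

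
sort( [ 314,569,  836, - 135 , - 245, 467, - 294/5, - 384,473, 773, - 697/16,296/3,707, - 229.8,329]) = [ - 384, - 245, - 229.8, - 135, - 294/5, - 697/16, 296/3,314, 329,467,473,  569 , 707,773,  836]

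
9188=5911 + 3277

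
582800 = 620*940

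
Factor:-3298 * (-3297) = 10873506  =  2^1*3^1 * 7^1*17^1 *97^1*157^1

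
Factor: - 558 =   -  2^1 *3^2 *31^1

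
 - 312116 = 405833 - 717949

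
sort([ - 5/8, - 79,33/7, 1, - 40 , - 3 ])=[ - 79, - 40, - 3, - 5/8, 1, 33/7 ]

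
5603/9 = 622  +  5/9  =  622.56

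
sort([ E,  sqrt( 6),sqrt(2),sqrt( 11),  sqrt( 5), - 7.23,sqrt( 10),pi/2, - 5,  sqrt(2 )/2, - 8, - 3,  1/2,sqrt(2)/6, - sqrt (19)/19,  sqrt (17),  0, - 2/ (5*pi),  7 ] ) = [ - 8,-7.23, - 5,-3, - sqrt( 19 )/19, - 2/( 5*pi ), 0,  sqrt( 2) /6,1/2, sqrt(2)/2, sqrt(2), pi/2,sqrt( 5),  sqrt(6),  E,sqrt( 10) , sqrt( 11),sqrt ( 17), 7 ] 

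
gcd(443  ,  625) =1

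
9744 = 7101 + 2643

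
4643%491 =224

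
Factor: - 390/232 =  - 2^(  -  2)* 3^1*5^1*13^1*29^( - 1 ) = -195/116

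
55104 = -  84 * ( - 656)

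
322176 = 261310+60866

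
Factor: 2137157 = 11^1*37^1*59^1*89^1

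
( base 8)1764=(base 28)184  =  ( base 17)389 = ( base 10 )1012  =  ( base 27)1ad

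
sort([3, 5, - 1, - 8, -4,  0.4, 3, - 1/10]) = [ - 8, - 4, - 1,-1/10 , 0.4, 3, 3, 5]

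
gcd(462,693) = 231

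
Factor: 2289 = 3^1*7^1*109^1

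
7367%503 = 325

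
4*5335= 21340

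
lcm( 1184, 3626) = 58016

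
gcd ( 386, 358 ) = 2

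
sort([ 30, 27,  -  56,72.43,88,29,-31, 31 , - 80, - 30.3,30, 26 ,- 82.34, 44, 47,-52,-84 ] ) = [ - 84, - 82.34,-80,-56, - 52,- 31 , - 30.3, 26,27,29, 30, 30 , 31 , 44,47,72.43 , 88]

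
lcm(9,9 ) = 9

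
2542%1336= 1206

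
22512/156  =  1876/13 = 144.31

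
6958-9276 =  - 2318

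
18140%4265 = 1080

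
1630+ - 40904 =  - 39274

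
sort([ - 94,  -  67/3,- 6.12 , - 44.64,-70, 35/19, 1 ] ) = [  -  94, - 70, - 44.64, - 67/3,- 6.12, 1, 35/19 ]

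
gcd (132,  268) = 4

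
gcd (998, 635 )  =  1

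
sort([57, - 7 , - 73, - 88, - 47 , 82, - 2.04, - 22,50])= [ - 88,- 73, - 47, - 22, - 7, -2.04, 50, 57, 82]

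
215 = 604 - 389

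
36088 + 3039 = 39127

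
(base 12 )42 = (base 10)50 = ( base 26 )1o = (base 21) 28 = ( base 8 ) 62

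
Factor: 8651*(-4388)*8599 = -326423096212 =- 2^2*41^1*211^1*1097^1*8599^1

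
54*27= 1458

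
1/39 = 1/39 = 0.03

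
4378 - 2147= 2231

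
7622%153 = 125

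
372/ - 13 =-372/13 = - 28.62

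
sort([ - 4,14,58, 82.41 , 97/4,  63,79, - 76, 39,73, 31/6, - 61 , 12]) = [ - 76, - 61, - 4,31/6,12,14,97/4,39,58,63, 73,79,  82.41]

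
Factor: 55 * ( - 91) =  - 5^1*7^1*11^1*  13^1  =  - 5005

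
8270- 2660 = 5610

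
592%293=6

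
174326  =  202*863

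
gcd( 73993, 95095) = 1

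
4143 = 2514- - 1629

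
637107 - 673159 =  - 36052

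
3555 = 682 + 2873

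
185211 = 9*20579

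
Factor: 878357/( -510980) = - 2^( - 2)*5^( - 1)*29^(  -  1 )*997^1 = -997/580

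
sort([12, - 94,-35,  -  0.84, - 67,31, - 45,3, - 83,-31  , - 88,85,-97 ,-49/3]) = [ - 97,  -  94, - 88, - 83, - 67, - 45 , - 35, - 31,-49/3  , - 0.84,3,12 , 31,85]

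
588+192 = 780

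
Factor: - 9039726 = - 2^1*3^2*139^1*3613^1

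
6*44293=265758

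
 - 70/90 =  - 1 + 2/9 = -0.78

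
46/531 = 46/531 = 0.09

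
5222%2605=12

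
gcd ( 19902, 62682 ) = 186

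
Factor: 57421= 7^1*13^1*631^1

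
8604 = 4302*2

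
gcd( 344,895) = 1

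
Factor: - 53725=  -5^2*7^1*307^1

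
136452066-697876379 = -561424313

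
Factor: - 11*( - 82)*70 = 2^2*5^1*7^1*11^1*41^1 = 63140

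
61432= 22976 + 38456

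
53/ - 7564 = - 1 + 7511/7564 = - 0.01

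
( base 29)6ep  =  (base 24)9C5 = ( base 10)5477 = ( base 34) 4p3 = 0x1565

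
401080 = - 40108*(-10 ) 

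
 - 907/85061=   -  907/85061 = -0.01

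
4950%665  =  295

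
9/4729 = 9/4729 =0.00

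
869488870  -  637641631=231847239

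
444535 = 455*977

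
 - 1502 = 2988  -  4490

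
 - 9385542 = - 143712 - 9241830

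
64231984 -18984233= 45247751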